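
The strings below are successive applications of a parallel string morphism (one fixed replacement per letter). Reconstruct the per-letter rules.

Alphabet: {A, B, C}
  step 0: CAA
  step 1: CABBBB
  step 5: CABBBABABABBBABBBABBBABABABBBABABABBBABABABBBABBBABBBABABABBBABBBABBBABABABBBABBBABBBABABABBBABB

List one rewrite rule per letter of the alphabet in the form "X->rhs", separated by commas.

  step 0 ⇒ step 1: CAA ⇒ CA·BB·BB
    A ↦ BB
    C ↦ CA
    B ↦ BA  (constrained at step 1)

A->BB, B->BA, C->CA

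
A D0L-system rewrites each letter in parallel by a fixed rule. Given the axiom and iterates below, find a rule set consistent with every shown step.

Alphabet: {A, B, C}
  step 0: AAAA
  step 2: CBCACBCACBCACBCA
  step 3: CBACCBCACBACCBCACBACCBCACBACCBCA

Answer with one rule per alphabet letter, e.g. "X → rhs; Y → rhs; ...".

  step 2 ⇒ step 3: CBCACBCACBCACBCA ⇒ CB·AC·CB·CA·CB·AC·CB·CA·CB·AC·CB·CA·CB·AC·CB·CA
    A ↦ CA
    B ↦ AC
    C ↦ CB

A->CA, B->AC, C->CB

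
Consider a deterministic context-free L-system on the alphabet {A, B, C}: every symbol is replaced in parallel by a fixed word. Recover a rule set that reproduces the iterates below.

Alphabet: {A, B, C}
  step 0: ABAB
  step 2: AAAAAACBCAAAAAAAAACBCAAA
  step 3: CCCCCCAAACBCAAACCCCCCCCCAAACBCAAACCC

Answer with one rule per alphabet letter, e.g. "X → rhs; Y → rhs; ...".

A->C, B->CBC, C->AAA

  step 2 ⇒ step 3: AAAAAACBCAAAAAAAAACBCAAA ⇒ C·C·C·C·C·C·AAA·CBC·AAA·C·C·C·C·C·C·C·C·C·AAA·CBC·AAA·C·C·C
    A ↦ C
    B ↦ CBC
    C ↦ AAA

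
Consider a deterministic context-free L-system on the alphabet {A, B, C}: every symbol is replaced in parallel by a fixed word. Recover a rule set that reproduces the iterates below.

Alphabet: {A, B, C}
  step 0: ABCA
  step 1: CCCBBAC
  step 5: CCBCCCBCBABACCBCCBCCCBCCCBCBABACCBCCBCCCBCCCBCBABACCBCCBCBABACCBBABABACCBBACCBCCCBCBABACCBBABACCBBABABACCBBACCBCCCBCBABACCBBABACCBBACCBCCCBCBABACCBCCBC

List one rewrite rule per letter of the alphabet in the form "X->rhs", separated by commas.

  step 0 ⇒ step 1: ABCA ⇒ C·CCB·BA·C
    A ↦ C
    B ↦ CCB
    C ↦ BA

A->C, B->CCB, C->BA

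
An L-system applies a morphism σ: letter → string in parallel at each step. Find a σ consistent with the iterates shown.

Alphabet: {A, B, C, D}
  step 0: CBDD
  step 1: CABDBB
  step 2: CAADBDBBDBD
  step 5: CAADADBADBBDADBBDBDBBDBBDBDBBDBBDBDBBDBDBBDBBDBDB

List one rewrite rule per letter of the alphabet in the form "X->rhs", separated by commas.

A->AD, B->BD, C->CA, D->B

  step 1 ⇒ step 2: CABDBB ⇒ CA·AD·BD·B·BD·BD
    A ↦ AD
    B ↦ BD
    C ↦ CA
    D ↦ B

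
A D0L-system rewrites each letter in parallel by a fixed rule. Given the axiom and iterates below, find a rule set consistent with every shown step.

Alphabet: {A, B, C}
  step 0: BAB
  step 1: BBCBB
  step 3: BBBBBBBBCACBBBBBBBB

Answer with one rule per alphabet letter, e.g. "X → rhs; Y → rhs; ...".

A->C, B->BB, C->AC

  step 0 ⇒ step 1: BAB ⇒ BB·C·BB
    A ↦ C
    B ↦ BB
    C ↦ AC  (constrained at step 1)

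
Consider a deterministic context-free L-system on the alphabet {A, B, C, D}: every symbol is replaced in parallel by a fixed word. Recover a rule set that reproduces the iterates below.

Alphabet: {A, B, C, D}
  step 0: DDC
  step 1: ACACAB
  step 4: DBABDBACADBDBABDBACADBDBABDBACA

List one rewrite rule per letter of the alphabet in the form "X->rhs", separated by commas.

A->DB, B->A, C->AB, D->AC

  step 0 ⇒ step 1: DDC ⇒ AC·AC·AB
    C ↦ AB
    D ↦ AC
    A ↦ DB  (constrained at step 1)
    B ↦ A  (constrained at step 1)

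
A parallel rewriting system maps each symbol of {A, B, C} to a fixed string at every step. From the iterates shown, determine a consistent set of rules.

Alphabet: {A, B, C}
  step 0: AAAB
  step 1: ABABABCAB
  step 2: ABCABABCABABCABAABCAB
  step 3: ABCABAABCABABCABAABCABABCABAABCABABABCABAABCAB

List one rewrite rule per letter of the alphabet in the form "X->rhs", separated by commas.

A->AB, B->CAB, C->A

  step 2 ⇒ step 3: ABCABABCABABCABAABCAB ⇒ AB·CAB·A·AB·CAB·AB·CAB·A·AB·CAB·AB·CAB·A·AB·CAB·AB·AB·CAB·A·AB·CAB
    A ↦ AB
    B ↦ CAB
    C ↦ A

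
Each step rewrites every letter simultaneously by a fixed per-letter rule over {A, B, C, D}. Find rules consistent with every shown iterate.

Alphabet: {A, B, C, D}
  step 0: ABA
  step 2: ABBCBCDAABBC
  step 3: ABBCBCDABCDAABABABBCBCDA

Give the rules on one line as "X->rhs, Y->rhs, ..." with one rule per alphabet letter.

A->AB, B->BC, C->DA, D->AB

  step 2 ⇒ step 3: ABBCBCDAABBC ⇒ AB·BC·BC·DA·BC·DA·AB·AB·AB·BC·BC·DA
    A ↦ AB
    B ↦ BC
    C ↦ DA
    D ↦ AB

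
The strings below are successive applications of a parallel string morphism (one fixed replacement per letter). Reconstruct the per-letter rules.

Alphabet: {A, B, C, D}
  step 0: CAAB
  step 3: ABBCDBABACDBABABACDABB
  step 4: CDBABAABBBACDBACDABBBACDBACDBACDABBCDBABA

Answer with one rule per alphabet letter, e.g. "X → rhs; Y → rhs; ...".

A->CD, B->BA, C->A, D->BB

  step 3 ⇒ step 4: ABBCDBABACDBABABACDABB ⇒ CD·BA·BA·A·BB·BA·CD·BA·CD·A·BB·BA·CD·BA·CD·BA·CD·A·BB·CD·BA·BA
    A ↦ CD
    B ↦ BA
    C ↦ A
    D ↦ BB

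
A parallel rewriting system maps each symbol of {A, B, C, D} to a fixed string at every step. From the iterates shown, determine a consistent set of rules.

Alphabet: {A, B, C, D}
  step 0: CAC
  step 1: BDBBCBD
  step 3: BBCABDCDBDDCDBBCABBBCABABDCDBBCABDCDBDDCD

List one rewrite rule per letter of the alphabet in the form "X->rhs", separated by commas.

  step 0 ⇒ step 1: CAC ⇒ BD·BBC·BD
    A ↦ BBC
    C ↦ BD
    B ↦ AB  (constrained at step 1)
    D ↦ DCD  (constrained at step 1)

A->BBC, B->AB, C->BD, D->DCD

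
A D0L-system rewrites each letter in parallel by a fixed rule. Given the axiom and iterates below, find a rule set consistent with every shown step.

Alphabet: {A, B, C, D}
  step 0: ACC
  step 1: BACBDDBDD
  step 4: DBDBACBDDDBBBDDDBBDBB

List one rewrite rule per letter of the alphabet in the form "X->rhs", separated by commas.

A->BAC, B->D, C->BDD, D->B

  step 0 ⇒ step 1: ACC ⇒ BAC·BDD·BDD
    A ↦ BAC
    C ↦ BDD
    B ↦ D  (constrained at step 1)
    D ↦ B  (constrained at step 1)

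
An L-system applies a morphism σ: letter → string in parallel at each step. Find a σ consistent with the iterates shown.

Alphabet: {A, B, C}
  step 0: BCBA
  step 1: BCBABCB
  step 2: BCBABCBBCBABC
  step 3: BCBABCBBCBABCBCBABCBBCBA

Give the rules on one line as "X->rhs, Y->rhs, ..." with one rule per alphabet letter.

A->B, B->BC, C->BA

  step 2 ⇒ step 3: BCBABCBBCBABC ⇒ BC·BA·BC·B·BC·BA·BC·BC·BA·BC·B·BC·BA
    A ↦ B
    B ↦ BC
    C ↦ BA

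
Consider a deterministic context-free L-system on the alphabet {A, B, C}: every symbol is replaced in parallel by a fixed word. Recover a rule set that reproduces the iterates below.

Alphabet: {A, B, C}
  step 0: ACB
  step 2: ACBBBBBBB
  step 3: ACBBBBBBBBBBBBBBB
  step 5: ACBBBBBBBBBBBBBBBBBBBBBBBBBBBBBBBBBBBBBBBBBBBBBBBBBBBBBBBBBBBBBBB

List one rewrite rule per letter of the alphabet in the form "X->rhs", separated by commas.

  step 2 ⇒ step 3: ACBBBBBBB ⇒ AC·B·BB·BB·BB·BB·BB·BB·BB
    A ↦ AC
    B ↦ BB
    C ↦ B

A->AC, B->BB, C->B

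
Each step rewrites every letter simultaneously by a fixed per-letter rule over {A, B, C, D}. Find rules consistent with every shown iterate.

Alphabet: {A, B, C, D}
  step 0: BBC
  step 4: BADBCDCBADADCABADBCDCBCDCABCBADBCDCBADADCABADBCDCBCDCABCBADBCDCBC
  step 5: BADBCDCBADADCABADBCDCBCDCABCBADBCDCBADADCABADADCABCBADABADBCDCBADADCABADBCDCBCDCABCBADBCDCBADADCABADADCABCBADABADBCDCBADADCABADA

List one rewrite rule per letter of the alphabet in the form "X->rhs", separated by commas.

A->BC, B->BAD, C->A, D->DC

  step 4 ⇒ step 5: BADBCDCBADADCABADBCDCBCDCABCBADBCDCBADADCABADBCDCBCDCABCBADBCDCBC ⇒ BAD·BC·DC·BAD·A·DC·A·BAD·BC·DC·BC·DC·A·BC·BAD·BC·DC·BAD·A·DC·A·BAD·A·DC·A·BC·BAD·A·BAD·BC·DC·BAD·A·DC·A·BAD·BC·DC·BC·DC·A·BC·BAD·BC·DC·BAD·A·DC·A·BAD·A·DC·A·BC·BAD·A·BAD·BC·DC·BAD·A·DC·A·BAD·A
    A ↦ BC
    B ↦ BAD
    C ↦ A
    D ↦ DC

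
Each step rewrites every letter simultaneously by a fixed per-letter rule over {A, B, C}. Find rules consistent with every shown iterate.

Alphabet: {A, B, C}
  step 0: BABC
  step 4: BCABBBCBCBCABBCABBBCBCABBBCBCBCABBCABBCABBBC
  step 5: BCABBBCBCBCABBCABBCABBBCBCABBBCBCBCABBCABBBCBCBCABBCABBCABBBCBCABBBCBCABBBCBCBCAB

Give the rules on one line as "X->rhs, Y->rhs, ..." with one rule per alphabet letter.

  step 4 ⇒ step 5: BCABBBCBCBCABBCABBBCBCABBBCBCBCABBCABBCABBBC ⇒ BC·AB·B·BC·BC·BC·AB·BC·AB·BC·AB·B·BC·BC·AB·B·BC·BC·BC·AB·BC·AB·B·BC·BC·BC·AB·BC·AB·BC·AB·B·BC·BC·AB·B·BC·BC·AB·B·BC·BC·BC·AB
    A ↦ B
    B ↦ BC
    C ↦ AB

A->B, B->BC, C->AB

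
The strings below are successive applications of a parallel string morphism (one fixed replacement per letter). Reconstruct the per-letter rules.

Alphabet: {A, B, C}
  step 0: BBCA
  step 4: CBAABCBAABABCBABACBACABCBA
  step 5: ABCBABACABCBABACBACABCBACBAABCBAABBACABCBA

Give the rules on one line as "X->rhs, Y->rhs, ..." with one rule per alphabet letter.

A->BA, B->C, C->AB

  step 4 ⇒ step 5: CBAABCBAABABCBABACBACABCBA ⇒ AB·C·BA·BA·C·AB·C·BA·BA·C·BA·C·AB·C·BA·C·BA·AB·C·BA·AB·BA·C·AB·C·BA
    A ↦ BA
    B ↦ C
    C ↦ AB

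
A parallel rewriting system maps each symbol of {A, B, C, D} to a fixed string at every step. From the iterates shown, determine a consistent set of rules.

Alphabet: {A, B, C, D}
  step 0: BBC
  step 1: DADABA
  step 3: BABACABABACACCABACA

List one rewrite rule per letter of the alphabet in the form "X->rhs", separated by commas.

  step 0 ⇒ step 1: BBC ⇒ DA·DA·BA
    B ↦ DA
    C ↦ BA
    A ↦ CA  (constrained at step 1)
    D ↦ C  (constrained at step 1)

A->CA, B->DA, C->BA, D->C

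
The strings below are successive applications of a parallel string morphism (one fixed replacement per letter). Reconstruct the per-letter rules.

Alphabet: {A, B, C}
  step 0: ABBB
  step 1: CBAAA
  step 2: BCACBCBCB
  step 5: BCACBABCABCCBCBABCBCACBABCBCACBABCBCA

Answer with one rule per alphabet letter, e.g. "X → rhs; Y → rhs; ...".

A->CB, B->A, C->BC

  step 1 ⇒ step 2: CBAAA ⇒ BC·A·CB·CB·CB
    A ↦ CB
    B ↦ A
    C ↦ BC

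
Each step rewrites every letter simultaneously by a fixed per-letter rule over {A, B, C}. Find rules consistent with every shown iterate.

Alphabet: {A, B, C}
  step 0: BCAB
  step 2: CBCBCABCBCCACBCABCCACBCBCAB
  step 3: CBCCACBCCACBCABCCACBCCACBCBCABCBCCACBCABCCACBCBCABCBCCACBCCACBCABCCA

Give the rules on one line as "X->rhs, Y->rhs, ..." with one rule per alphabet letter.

  step 2 ⇒ step 3: CBCBCABCBCCACBCABCCACBCBCAB ⇒ CB·CCA·CB·CCA·CB·CAB·CCA·CB·CCA·CB·CB·CAB·CB·CCA·CB·CAB·CCA·CB·CB·CAB·CB·CCA·CB·CCA·CB·CAB·CCA
    A ↦ CAB
    B ↦ CCA
    C ↦ CB

A->CAB, B->CCA, C->CB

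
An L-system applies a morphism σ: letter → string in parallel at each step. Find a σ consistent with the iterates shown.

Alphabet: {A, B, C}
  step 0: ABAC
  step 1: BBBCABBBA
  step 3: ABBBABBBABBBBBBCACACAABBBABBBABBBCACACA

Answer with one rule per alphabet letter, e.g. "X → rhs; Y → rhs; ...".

A->BBB, B->CA, C->A

  step 0 ⇒ step 1: ABAC ⇒ BBB·CA·BBB·A
    A ↦ BBB
    B ↦ CA
    C ↦ A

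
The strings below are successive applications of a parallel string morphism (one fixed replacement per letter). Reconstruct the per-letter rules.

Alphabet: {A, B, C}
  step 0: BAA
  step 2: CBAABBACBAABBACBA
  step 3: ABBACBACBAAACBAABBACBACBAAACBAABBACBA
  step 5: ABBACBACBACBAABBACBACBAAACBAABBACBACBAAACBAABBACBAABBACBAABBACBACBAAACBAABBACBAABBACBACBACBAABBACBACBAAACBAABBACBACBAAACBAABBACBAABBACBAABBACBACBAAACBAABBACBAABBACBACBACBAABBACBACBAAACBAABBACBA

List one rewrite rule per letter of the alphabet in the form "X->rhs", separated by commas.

A->CBA, B->A, C->ABB

  step 2 ⇒ step 3: CBAABBACBAABBACBA ⇒ ABB·A·CBA·CBA·A·A·CBA·ABB·A·CBA·CBA·A·A·CBA·ABB·A·CBA
    A ↦ CBA
    B ↦ A
    C ↦ ABB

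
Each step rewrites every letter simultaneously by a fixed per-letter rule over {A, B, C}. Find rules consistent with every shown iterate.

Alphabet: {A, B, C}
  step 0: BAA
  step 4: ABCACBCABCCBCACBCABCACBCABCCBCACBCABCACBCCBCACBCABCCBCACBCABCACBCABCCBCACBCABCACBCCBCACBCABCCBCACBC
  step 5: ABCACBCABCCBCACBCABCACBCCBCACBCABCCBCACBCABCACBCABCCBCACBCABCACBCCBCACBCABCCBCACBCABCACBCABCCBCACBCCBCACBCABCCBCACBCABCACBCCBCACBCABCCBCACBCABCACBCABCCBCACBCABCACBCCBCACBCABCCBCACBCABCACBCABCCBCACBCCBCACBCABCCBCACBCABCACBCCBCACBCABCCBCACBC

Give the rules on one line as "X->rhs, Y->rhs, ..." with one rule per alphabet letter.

  step 4 ⇒ step 5: ABCACBCABCCBCACBCABCACBCABCCBCACBCABCACBCCBCACBCABCCBCACBCABCACBCABCCBCACBCABCACBCCBCACBCABCCBCACBC ⇒ ABC·A·CBC·ABC·CBC·A·CBC·ABC·A·CBC·CBC·A·CBC·ABC·CBC·A·CBC·ABC·A·CBC·ABC·CBC·A·CBC·ABC·A·CBC·CBC·A·CBC·ABC·CBC·A·CBC·ABC·A·CBC·ABC·CBC·A·CBC·CBC·A·CBC·ABC·CBC·A·CBC·ABC·A·CBC·CBC·A·CBC·ABC·CBC·A·CBC·ABC·A·CBC·ABC·CBC·A·CBC·ABC·A·CBC·CBC·A·CBC·ABC·CBC·A·CBC·ABC·A·CBC·ABC·CBC·A·CBC·CBC·A·CBC·ABC·CBC·A·CBC·ABC·A·CBC·CBC·A·CBC·ABC·CBC·A·CBC
    A ↦ ABC
    B ↦ A
    C ↦ CBC

A->ABC, B->A, C->CBC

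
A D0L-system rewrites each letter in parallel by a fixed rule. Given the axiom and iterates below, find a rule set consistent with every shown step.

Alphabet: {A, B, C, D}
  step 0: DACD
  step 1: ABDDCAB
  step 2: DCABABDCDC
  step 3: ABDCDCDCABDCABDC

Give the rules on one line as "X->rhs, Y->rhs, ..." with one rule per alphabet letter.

A->D, B->C, C->DC, D->AB

  step 2 ⇒ step 3: DCABABDCDC ⇒ AB·DC·D·C·D·C·AB·DC·AB·DC
    A ↦ D
    B ↦ C
    C ↦ DC
    D ↦ AB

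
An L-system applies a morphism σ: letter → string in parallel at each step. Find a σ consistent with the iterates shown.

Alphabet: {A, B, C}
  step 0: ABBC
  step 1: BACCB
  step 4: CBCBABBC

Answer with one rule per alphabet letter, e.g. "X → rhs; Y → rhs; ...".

A->BA, B->C, C->B

  step 0 ⇒ step 1: ABBC ⇒ BA·C·C·B
    A ↦ BA
    B ↦ C
    C ↦ B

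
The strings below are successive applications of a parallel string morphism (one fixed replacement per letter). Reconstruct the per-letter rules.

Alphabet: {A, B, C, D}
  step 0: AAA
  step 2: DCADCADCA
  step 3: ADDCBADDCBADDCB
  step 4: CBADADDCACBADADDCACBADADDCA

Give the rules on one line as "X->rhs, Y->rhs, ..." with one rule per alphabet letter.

  step 3 ⇒ step 4: ADDCBADDCBADDCB ⇒ CB·AD·AD·D·CA·CB·AD·AD·D·CA·CB·AD·AD·D·CA
    A ↦ CB
    B ↦ CA
    C ↦ D
    D ↦ AD

A->CB, B->CA, C->D, D->AD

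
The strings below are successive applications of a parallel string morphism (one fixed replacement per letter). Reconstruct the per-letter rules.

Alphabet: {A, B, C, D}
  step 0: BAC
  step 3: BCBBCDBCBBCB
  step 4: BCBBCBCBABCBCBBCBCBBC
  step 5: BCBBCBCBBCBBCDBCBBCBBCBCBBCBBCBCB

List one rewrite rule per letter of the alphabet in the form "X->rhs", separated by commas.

  step 4 ⇒ step 5: BCBBCBCBABCBCBBCBCBBC ⇒ BC·B·BC·BC·B·BC·B·BC·D·BC·B·BC·B·BC·BC·B·BC·B·BC·BC·B
    A ↦ D
    B ↦ BC
    C ↦ B
  step 3 ⇒ step 4: BCBBCDBCBBCB ⇒ BC·B·BC·BC·B·ABC·BC·B·BC·BC·B·BC
    D ↦ ABC

A->D, B->BC, C->B, D->ABC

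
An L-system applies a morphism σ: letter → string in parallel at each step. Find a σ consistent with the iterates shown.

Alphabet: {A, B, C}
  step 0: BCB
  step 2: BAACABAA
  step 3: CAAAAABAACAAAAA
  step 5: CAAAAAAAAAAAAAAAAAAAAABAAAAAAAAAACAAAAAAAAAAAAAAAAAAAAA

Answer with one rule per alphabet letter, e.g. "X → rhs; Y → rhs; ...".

  step 2 ⇒ step 3: BAACABAA ⇒ CA·AA·AA·B·AA·CA·AA·AA
    A ↦ AA
    B ↦ CA
    C ↦ B

A->AA, B->CA, C->B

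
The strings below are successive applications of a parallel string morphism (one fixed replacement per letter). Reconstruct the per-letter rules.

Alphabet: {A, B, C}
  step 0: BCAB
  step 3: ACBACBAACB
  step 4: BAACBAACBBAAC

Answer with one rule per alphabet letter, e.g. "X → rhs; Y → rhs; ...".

A->B, B->AC, C->A

  step 3 ⇒ step 4: ACBACBAACB ⇒ B·A·AC·B·A·AC·B·B·A·AC
    A ↦ B
    B ↦ AC
    C ↦ A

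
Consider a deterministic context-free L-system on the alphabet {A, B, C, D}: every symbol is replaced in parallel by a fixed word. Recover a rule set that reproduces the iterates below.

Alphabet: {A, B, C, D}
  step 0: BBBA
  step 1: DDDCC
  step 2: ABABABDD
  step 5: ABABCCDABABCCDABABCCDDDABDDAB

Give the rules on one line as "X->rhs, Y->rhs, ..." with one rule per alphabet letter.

  step 1 ⇒ step 2: DDDCC ⇒ AB·AB·AB·D·D
    C ↦ D
    D ↦ AB
  step 0 ⇒ step 1: BBBA ⇒ D·D·D·CC
    A ↦ CC
  step 0 ⇒ step 1: BBBA ⇒ D·D·D·CC
    B ↦ D

A->CC, B->D, C->D, D->AB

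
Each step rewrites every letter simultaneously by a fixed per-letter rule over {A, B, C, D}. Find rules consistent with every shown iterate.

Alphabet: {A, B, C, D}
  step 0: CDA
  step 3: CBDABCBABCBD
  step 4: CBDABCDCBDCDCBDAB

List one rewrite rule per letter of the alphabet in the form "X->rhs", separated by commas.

A->C, B->D, C->CB, D->AB

  step 3 ⇒ step 4: CBDABCBABCBD ⇒ CB·D·AB·C·D·CB·D·C·D·CB·D·AB
    A ↦ C
    B ↦ D
    C ↦ CB
    D ↦ AB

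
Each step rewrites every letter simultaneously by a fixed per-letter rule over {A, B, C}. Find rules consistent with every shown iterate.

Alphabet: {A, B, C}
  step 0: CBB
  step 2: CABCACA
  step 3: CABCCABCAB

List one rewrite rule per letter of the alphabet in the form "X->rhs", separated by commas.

A->B, B->C, C->CA

  step 2 ⇒ step 3: CABCACA ⇒ CA·B·C·CA·B·CA·B
    A ↦ B
    B ↦ C
    C ↦ CA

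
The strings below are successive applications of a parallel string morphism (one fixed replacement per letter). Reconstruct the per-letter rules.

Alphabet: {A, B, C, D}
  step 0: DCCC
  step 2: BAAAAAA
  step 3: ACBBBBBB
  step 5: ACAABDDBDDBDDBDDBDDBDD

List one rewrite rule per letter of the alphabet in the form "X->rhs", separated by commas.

A->B, B->AC, C->DD, D->A

  step 2 ⇒ step 3: BAAAAAA ⇒ AC·B·B·B·B·B·B
    A ↦ B
    B ↦ AC
    C ↦ DD  (constrained at step 0)
    D ↦ A  (constrained at step 0)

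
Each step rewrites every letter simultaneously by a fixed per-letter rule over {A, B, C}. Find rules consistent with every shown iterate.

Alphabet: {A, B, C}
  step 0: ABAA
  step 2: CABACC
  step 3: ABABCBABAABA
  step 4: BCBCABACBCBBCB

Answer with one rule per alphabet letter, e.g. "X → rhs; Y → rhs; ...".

A->B, B->C, C->ABA

  step 3 ⇒ step 4: ABABCBABAABA ⇒ B·C·B·C·ABA·C·B·C·B·B·C·B
    A ↦ B
    B ↦ C
    C ↦ ABA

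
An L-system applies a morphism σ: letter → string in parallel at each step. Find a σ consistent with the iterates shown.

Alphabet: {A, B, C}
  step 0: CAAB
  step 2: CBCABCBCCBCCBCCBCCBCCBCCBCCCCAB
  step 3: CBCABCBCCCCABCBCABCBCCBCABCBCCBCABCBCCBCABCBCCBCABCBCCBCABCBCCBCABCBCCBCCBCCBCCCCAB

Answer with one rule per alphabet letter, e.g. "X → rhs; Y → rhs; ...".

A->CCC, B->AB, C->CBC

  step 2 ⇒ step 3: CBCABCBCCBCCBCCBCCBCCBCCBCCCCAB ⇒ CBC·AB·CBC·CCC·AB·CBC·AB·CBC·CBC·AB·CBC·CBC·AB·CBC·CBC·AB·CBC·CBC·AB·CBC·CBC·AB·CBC·CBC·AB·CBC·CBC·CBC·CBC·CCC·AB
    A ↦ CCC
    B ↦ AB
    C ↦ CBC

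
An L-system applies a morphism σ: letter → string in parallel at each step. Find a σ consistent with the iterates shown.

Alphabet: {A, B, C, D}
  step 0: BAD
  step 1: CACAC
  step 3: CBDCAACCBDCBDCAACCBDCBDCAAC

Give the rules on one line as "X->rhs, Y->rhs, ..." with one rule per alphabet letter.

  step 0 ⇒ step 1: BAD ⇒ CA·C·AC
    A ↦ C
    B ↦ CA
    D ↦ AC
    C ↦ CBD  (constrained at step 1)

A->C, B->CA, C->CBD, D->AC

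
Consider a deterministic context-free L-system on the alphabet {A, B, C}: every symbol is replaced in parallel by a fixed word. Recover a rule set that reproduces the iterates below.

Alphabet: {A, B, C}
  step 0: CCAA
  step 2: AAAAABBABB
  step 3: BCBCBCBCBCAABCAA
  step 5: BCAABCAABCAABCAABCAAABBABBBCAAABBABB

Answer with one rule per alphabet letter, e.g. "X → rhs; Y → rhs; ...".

A->BC, B->A, C->BB

  step 2 ⇒ step 3: AAAAABBABB ⇒ BC·BC·BC·BC·BC·A·A·BC·A·A
    A ↦ BC
    B ↦ A
    C ↦ BB  (constrained at step 0)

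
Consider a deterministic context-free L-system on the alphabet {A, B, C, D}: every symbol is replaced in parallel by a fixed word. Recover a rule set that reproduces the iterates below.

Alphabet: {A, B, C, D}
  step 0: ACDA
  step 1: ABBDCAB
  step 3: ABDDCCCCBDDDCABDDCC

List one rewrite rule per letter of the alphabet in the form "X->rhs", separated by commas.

  step 0 ⇒ step 1: ACDA ⇒ AB·BD·C·AB
    A ↦ AB
    C ↦ BD
    D ↦ C
    B ↦ DD  (constrained at step 1)

A->AB, B->DD, C->BD, D->C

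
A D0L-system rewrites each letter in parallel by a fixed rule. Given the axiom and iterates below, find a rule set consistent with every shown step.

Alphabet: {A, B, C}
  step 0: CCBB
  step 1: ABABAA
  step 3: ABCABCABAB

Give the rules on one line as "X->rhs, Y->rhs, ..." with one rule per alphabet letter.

A->C, B->A, C->AB

  step 0 ⇒ step 1: CCBB ⇒ AB·AB·A·A
    B ↦ A
    C ↦ AB
    A ↦ C  (constrained at step 1)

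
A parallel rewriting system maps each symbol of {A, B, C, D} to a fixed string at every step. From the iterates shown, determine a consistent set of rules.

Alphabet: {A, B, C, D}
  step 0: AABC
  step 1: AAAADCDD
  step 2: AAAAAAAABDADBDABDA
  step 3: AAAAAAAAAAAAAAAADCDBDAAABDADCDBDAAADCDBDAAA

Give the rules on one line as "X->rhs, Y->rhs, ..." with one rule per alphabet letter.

  step 2 ⇒ step 3: AAAAAAAABDADBDABDA ⇒ AA·AA·AA·AA·AA·AA·AA·AA·DCD·BDA·AA·BDA·DCD·BDA·AA·DCD·BDA·AA
    A ↦ AA
    B ↦ DCD
    D ↦ BDA
  step 0 ⇒ step 1: AABC ⇒ AA·AA·DCD·D
    C ↦ D

A->AA, B->DCD, C->D, D->BDA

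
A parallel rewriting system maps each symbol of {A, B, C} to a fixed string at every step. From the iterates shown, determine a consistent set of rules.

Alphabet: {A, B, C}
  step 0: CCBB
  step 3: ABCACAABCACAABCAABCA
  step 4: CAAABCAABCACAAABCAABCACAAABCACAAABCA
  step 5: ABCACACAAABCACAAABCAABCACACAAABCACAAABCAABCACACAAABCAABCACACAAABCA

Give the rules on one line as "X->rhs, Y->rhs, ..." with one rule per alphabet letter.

  step 4 ⇒ step 5: CAAABCAABCACAAABCAABCACAAABCACAAABCA ⇒ AB·CA·CA·CA·A·AB·CA·CA·A·AB·CA·AB·CA·CA·CA·A·AB·CA·CA·A·AB·CA·AB·CA·CA·CA·A·AB·CA·AB·CA·CA·CA·A·AB·CA
    A ↦ CA
    B ↦ A
    C ↦ AB

A->CA, B->A, C->AB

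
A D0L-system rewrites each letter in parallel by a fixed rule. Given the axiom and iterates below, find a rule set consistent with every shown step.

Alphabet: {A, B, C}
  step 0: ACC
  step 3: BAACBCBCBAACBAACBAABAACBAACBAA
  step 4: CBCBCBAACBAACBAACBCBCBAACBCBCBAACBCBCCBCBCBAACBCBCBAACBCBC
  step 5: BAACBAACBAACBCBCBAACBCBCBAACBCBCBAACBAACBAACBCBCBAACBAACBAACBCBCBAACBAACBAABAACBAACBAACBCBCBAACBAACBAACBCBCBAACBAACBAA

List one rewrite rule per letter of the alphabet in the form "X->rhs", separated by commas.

  step 4 ⇒ step 5: CBCBCBAACBAACBAACBCBCBAACBCBCBAACBCBCCBCBCBAACBCBCBAACBCBC ⇒ BAA·C·BAA·C·BAA·C·BC·BC·BAA·C·BC·BC·BAA·C·BC·BC·BAA·C·BAA·C·BAA·C·BC·BC·BAA·C·BAA·C·BAA·C·BC·BC·BAA·C·BAA·C·BAA·BAA·C·BAA·C·BAA·C·BC·BC·BAA·C·BAA·C·BAA·C·BC·BC·BAA·C·BAA·C·BAA
    A ↦ BC
    B ↦ C
    C ↦ BAA

A->BC, B->C, C->BAA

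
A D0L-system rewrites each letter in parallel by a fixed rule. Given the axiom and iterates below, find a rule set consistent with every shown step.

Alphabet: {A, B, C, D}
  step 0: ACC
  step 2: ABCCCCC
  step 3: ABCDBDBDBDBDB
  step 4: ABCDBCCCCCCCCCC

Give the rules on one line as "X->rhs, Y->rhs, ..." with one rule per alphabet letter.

  step 3 ⇒ step 4: ABCDBDBDBDBDB ⇒ AB·C·DB·C·C·C·C·C·C·C·C·C·C
    A ↦ AB
    B ↦ C
    C ↦ DB
    D ↦ C

A->AB, B->C, C->DB, D->C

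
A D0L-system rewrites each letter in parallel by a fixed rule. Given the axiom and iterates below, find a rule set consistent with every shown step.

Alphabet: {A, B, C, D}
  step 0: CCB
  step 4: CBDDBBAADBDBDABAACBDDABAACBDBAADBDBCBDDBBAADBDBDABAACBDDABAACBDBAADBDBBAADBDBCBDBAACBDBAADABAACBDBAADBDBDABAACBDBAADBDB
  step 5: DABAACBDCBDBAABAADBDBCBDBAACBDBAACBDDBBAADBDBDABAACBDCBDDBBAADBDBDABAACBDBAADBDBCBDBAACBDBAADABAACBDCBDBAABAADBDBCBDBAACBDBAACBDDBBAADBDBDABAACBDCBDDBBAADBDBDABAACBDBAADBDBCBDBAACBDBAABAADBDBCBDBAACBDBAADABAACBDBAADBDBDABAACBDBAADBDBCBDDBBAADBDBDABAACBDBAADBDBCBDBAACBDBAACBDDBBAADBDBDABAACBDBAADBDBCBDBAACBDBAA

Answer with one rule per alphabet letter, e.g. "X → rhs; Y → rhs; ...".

A->DB, B->BAA, C->DA, D->CBD

  step 4 ⇒ step 5: CBDDBBAADBDBDABAACBDDABAACBDBAADBDBCBDDBBAADBDBDABAACBDDABAACBDBAADBDBBAADBDBCBDBAACBDBAADABAACBDBAADBDBDABAACBDBAADBDB ⇒ DA·BAA·CBD·CBD·BAA·BAA·DB·DB·CBD·BAA·CBD·BAA·CBD·DB·BAA·DB·DB·DA·BAA·CBD·CBD·DB·BAA·DB·DB·DA·BAA·CBD·BAA·DB·DB·CBD·BAA·CBD·BAA·DA·BAA·CBD·CBD·BAA·BAA·DB·DB·CBD·BAA·CBD·BAA·CBD·DB·BAA·DB·DB·DA·BAA·CBD·CBD·DB·BAA·DB·DB·DA·BAA·CBD·BAA·DB·DB·CBD·BAA·CBD·BAA·BAA·DB·DB·CBD·BAA·CBD·BAA·DA·BAA·CBD·BAA·DB·DB·DA·BAA·CBD·BAA·DB·DB·CBD·DB·BAA·DB·DB·DA·BAA·CBD·BAA·DB·DB·CBD·BAA·CBD·BAA·CBD·DB·BAA·DB·DB·DA·BAA·CBD·BAA·DB·DB·CBD·BAA·CBD·BAA
    A ↦ DB
    B ↦ BAA
    C ↦ DA
    D ↦ CBD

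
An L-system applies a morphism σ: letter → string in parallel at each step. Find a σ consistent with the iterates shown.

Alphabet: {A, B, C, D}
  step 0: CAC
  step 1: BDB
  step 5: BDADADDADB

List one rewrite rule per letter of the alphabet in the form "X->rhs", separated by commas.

A->D, B->C, C->B, D->AD

  step 0 ⇒ step 1: CAC ⇒ B·D·B
    A ↦ D
    C ↦ B
    B ↦ C  (constrained at step 1)
    D ↦ AD  (constrained at step 1)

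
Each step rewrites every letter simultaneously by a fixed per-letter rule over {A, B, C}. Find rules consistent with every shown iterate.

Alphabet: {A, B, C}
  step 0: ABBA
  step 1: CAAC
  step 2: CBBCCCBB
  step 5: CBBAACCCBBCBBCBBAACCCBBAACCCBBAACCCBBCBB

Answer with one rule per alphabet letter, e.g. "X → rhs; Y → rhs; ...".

  step 1 ⇒ step 2: CAAC ⇒ CBB·C·C·CBB
    A ↦ C
    C ↦ CBB
  step 0 ⇒ step 1: ABBA ⇒ C·A·A·C
    B ↦ A

A->C, B->A, C->CBB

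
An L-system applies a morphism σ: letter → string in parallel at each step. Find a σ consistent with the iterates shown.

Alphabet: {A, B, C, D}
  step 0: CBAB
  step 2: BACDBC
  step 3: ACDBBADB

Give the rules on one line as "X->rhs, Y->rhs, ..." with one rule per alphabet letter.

  step 2 ⇒ step 3: BACDBC ⇒ A·C·DB·B·A·DB
    A ↦ C
    B ↦ A
    C ↦ DB
    D ↦ B

A->C, B->A, C->DB, D->B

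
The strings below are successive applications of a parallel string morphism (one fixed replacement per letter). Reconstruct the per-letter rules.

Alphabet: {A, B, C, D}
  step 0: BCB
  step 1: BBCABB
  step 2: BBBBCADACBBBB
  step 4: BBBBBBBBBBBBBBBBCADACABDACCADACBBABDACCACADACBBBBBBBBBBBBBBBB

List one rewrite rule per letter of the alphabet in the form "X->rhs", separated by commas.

  step 1 ⇒ step 2: BBCABB ⇒ BB·BB·CA·DAC·BB·BB
    A ↦ DAC
    B ↦ BB
    C ↦ CA
    D ↦ AB  (constrained at step 2)

A->DAC, B->BB, C->CA, D->AB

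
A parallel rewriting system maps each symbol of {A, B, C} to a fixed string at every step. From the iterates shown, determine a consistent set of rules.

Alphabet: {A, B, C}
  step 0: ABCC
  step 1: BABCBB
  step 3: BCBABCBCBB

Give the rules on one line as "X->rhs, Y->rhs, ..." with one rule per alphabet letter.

  step 0 ⇒ step 1: ABCC ⇒ BAB·C·B·B
    A ↦ BAB
    B ↦ C
    C ↦ B

A->BAB, B->C, C->B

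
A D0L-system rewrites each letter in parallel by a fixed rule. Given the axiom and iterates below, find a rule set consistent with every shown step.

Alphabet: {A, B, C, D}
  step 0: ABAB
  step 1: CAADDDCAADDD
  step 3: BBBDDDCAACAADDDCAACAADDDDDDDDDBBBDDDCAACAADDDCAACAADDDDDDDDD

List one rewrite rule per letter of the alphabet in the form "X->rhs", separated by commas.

  step 0 ⇒ step 1: ABAB ⇒ CAA·DDD·CAA·DDD
    A ↦ CAA
    B ↦ DDD
    C ↦ DDD  (constrained at step 1)
    D ↦ B  (constrained at step 1)

A->CAA, B->DDD, C->DDD, D->B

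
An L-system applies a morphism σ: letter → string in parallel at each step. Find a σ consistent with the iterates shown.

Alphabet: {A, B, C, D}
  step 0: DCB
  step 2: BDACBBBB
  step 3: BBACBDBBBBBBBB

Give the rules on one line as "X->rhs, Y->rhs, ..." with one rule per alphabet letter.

  step 2 ⇒ step 3: BDACBBBB ⇒ BB·AC·B·D·BB·BB·BB·BB
    A ↦ B
    B ↦ BB
    C ↦ D
    D ↦ AC

A->B, B->BB, C->D, D->AC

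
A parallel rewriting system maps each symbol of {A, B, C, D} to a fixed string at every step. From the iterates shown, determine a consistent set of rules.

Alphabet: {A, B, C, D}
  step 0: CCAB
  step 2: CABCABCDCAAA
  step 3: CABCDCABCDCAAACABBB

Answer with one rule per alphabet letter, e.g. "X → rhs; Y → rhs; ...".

  step 2 ⇒ step 3: CABCABCDCAAA ⇒ CA·B·CD·CA·B·CD·CA·AA·CA·B·B·B
    A ↦ B
    B ↦ CD
    C ↦ CA
    D ↦ AA

A->B, B->CD, C->CA, D->AA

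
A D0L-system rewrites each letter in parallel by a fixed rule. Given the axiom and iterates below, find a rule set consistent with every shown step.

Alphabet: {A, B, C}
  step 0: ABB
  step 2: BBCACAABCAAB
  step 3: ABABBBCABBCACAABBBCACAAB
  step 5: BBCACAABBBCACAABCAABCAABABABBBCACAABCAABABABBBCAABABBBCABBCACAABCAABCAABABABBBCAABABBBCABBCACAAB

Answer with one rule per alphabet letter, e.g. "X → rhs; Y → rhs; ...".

A->CA, B->AB, C->BB

  step 2 ⇒ step 3: BBCACAABCAAB ⇒ AB·AB·BB·CA·BB·CA·CA·AB·BB·CA·CA·AB
    A ↦ CA
    B ↦ AB
    C ↦ BB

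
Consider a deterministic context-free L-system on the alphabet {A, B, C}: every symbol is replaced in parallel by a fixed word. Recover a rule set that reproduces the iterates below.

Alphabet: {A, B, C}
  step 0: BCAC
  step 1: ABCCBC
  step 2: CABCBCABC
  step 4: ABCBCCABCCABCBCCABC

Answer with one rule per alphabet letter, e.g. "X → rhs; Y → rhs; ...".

A->C, B->A, C->BC

  step 1 ⇒ step 2: ABCCBC ⇒ C·A·BC·BC·A·BC
    A ↦ C
    B ↦ A
    C ↦ BC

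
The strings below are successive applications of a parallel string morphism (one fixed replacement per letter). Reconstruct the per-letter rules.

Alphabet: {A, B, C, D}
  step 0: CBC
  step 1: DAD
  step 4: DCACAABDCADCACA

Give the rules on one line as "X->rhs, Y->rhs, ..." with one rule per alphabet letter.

A->CA, B->A, C->D, D->AB

  step 0 ⇒ step 1: CBC ⇒ D·A·D
    B ↦ A
    C ↦ D
    A ↦ CA  (constrained at step 1)
    D ↦ AB  (constrained at step 1)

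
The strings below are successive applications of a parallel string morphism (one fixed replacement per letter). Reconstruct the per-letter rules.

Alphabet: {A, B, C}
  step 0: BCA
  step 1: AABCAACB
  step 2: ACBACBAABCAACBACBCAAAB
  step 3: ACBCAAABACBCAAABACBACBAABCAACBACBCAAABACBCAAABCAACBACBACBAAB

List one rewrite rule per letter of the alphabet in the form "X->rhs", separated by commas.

  step 2 ⇒ step 3: ACBACBAABCAACBACBCAAAB ⇒ ACB·CA·AAB·ACB·CA·AAB·ACB·ACB·AAB·CA·ACB·ACB·CA·AAB·ACB·CA·AAB·CA·ACB·ACB·ACB·AAB
    A ↦ ACB
    B ↦ AAB
    C ↦ CA

A->ACB, B->AAB, C->CA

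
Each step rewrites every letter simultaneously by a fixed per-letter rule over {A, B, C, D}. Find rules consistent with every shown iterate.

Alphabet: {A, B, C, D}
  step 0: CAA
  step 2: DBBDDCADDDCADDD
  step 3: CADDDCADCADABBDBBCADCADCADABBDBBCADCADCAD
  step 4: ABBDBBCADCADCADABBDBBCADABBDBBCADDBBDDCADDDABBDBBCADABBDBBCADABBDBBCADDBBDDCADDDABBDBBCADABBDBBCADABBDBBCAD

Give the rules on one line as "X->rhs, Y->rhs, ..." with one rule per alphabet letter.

  step 3 ⇒ step 4: CADDDCADCADABBDBBCADCADCADABBDBBCADCADCAD ⇒ ABB·DBB·CAD·CAD·CAD·ABB·DBB·CAD·ABB·DBB·CAD·DBB·D·D·CAD·D·D·ABB·DBB·CAD·ABB·DBB·CAD·ABB·DBB·CAD·DBB·D·D·CAD·D·D·ABB·DBB·CAD·ABB·DBB·CAD·ABB·DBB·CAD
    A ↦ DBB
    B ↦ D
    C ↦ ABB
    D ↦ CAD

A->DBB, B->D, C->ABB, D->CAD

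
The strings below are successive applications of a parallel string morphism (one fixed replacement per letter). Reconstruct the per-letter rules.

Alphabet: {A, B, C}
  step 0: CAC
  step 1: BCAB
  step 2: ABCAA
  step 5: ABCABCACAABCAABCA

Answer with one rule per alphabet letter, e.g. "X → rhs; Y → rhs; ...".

  step 1 ⇒ step 2: BCAB ⇒ A·B·CA·A
    A ↦ CA
    B ↦ A
    C ↦ B

A->CA, B->A, C->B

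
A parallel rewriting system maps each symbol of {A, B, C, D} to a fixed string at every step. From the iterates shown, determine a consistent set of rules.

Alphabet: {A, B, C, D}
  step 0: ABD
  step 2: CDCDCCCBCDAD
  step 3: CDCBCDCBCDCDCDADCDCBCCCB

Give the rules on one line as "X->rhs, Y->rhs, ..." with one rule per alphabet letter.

  step 2 ⇒ step 3: CDCDCCCBCDAD ⇒ CD·CB·CD·CB·CD·CD·CD·AD·CD·CB·CC·CB
    A ↦ CC
    B ↦ AD
    C ↦ CD
    D ↦ CB

A->CC, B->AD, C->CD, D->CB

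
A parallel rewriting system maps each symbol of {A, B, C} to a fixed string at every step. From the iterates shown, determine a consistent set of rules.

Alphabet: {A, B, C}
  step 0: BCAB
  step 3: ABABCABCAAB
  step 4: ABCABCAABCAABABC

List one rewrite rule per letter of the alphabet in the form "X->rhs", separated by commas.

  step 3 ⇒ step 4: ABABCABCAAB ⇒ AB·C·AB·C·A·AB·C·A·AB·AB·C
    A ↦ AB
    B ↦ C
    C ↦ A

A->AB, B->C, C->A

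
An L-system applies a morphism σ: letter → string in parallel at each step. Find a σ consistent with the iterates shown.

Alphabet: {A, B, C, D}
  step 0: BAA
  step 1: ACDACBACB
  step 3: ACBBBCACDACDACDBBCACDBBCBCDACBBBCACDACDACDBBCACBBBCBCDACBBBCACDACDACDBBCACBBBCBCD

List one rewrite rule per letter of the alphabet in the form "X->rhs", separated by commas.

A->ACB, B->ACD, C->BBC, D->BCD

  step 0 ⇒ step 1: BAA ⇒ ACD·ACB·ACB
    A ↦ ACB
    B ↦ ACD
    C ↦ BBC  (constrained at step 1)
    D ↦ BCD  (constrained at step 1)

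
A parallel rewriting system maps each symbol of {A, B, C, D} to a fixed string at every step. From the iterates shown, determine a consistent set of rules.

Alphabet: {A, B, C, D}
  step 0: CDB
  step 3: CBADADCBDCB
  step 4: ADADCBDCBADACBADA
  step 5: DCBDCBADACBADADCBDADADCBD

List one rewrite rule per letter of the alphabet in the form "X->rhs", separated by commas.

  step 4 ⇒ step 5: ADADCBDCBADACBADA ⇒ D·CB·D·CB·AD·A·CB·AD·A·D·CB·D·AD·A·D·CB·D
    A ↦ D
    B ↦ A
    C ↦ AD
    D ↦ CB

A->D, B->A, C->AD, D->CB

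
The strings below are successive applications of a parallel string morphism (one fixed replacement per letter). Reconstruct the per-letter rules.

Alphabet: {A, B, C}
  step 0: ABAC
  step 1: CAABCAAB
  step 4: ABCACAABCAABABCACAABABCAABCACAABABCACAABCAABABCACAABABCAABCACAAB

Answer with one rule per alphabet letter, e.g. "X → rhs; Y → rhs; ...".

  step 0 ⇒ step 1: ABAC ⇒ CA·AB·CA·AB
    A ↦ CA
    B ↦ AB
    C ↦ AB

A->CA, B->AB, C->AB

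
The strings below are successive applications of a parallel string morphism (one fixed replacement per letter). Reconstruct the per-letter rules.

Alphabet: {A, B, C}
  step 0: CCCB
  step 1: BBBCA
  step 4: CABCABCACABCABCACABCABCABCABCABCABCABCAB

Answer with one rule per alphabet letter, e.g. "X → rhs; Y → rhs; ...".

A->CAB, B->CA, C->B

  step 0 ⇒ step 1: CCCB ⇒ B·B·B·CA
    B ↦ CA
    C ↦ B
    A ↦ CAB  (constrained at step 1)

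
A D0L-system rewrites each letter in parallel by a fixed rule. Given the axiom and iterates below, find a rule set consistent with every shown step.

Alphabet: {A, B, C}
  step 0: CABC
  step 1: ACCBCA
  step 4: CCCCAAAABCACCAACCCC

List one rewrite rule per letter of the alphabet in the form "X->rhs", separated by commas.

  step 0 ⇒ step 1: CABC ⇒ A·CC·BC·A
    A ↦ CC
    B ↦ BC
    C ↦ A

A->CC, B->BC, C->A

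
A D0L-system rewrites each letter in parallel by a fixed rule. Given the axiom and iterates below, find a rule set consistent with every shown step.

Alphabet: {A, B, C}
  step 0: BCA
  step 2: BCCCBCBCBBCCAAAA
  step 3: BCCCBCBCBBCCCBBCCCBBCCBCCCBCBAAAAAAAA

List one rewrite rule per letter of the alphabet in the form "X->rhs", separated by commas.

A->AA, B->BCC, C->CB

  step 2 ⇒ step 3: BCCCBCBCBBCCAAAA ⇒ BCC·CB·CB·CB·BCC·CB·BCC·CB·BCC·BCC·CB·CB·AA·AA·AA·AA
    A ↦ AA
    B ↦ BCC
    C ↦ CB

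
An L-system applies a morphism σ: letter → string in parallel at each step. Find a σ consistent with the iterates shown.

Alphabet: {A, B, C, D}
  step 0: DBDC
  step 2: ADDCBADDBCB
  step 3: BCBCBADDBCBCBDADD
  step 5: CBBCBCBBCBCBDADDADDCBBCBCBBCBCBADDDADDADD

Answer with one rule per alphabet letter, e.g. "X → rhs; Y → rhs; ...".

A->B, B->D, C->AD, D->CB

  step 2 ⇒ step 3: ADDCBADDBCB ⇒ B·CB·CB·AD·D·B·CB·CB·D·AD·D
    A ↦ B
    B ↦ D
    C ↦ AD
    D ↦ CB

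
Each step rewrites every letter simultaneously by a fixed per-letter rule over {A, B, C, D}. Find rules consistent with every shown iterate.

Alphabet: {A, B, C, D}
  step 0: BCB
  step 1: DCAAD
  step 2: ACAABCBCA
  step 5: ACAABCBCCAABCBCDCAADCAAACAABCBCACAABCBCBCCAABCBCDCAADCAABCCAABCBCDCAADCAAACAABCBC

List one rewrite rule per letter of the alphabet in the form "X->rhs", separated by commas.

A->BC, B->D, C->CAA, D->A

  step 1 ⇒ step 2: DCAAD ⇒ A·CAA·BC·BC·A
    A ↦ BC
    C ↦ CAA
    D ↦ A
  step 0 ⇒ step 1: BCB ⇒ D·CAA·D
    B ↦ D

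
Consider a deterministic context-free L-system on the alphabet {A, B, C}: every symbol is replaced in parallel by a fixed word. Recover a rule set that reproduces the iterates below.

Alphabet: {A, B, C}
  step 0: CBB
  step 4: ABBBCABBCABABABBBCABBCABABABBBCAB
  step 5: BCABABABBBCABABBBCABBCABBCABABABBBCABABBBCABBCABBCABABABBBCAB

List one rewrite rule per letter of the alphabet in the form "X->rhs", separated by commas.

  step 4 ⇒ step 5: ABBBCABBCABABABBBCABBCABABABBBCAB ⇒ BC·AB·AB·AB·B·BC·AB·AB·B·BC·AB·BC·AB·BC·AB·AB·AB·B·BC·AB·AB·B·BC·AB·BC·AB·BC·AB·AB·AB·B·BC·AB
    A ↦ BC
    B ↦ AB
    C ↦ B

A->BC, B->AB, C->B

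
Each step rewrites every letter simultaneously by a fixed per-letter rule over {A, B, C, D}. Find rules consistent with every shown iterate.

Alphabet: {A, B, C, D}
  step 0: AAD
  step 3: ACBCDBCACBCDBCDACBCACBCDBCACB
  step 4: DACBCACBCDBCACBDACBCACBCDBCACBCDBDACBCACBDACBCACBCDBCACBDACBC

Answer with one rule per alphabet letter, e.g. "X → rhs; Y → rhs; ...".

  step 3 ⇒ step 4: ACBCDBCACBCDBCDACBCACBCDBCACB ⇒ D·ACB·C·ACB·CDB·C·ACB·D·ACB·C·ACB·CDB·C·ACB·CDB·D·ACB·C·ACB·D·ACB·C·ACB·CDB·C·ACB·D·ACB·C
    A ↦ D
    B ↦ C
    C ↦ ACB
    D ↦ CDB

A->D, B->C, C->ACB, D->CDB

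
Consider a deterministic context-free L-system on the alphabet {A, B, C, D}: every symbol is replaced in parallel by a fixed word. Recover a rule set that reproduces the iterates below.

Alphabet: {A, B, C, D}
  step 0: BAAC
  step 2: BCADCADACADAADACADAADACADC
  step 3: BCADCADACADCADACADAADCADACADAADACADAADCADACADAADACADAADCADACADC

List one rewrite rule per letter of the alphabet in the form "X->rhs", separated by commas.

A->ADA, B->BC, C->ADC, D->C

  step 2 ⇒ step 3: BCADCADACADAADACADAADACADC ⇒ BC·ADC·ADA·C·ADC·ADA·C·ADA·ADC·ADA·C·ADA·ADA·C·ADA·ADC·ADA·C·ADA·ADA·C·ADA·ADC·ADA·C·ADC
    A ↦ ADA
    B ↦ BC
    C ↦ ADC
    D ↦ C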